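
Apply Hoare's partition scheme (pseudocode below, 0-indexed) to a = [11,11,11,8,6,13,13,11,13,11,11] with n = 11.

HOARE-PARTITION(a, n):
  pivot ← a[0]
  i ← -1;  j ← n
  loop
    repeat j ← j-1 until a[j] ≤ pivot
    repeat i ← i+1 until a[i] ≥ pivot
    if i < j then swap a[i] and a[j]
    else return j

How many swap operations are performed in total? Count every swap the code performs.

3

pivot = a[0] = 11; i = -1, j = 11
j→10 (a[10]=11≤11), i→0 (a[0]=11≥11); i<j, swap → [11,11,11,8,6,13,13,11,13,11,11]
j→9 (a[9]=11≤11), i→1 (a[1]=11≥11); i<j, swap → [11,11,11,8,6,13,13,11,13,11,11]
j→7 (a[7]=11≤11), i→2 (a[2]=11≥11); i<j, swap → [11,11,11,8,6,13,13,11,13,11,11]
j→4, i→5; i≥j, return j=4. a = [11,11,11,8,6,13,13,11,13,11,11]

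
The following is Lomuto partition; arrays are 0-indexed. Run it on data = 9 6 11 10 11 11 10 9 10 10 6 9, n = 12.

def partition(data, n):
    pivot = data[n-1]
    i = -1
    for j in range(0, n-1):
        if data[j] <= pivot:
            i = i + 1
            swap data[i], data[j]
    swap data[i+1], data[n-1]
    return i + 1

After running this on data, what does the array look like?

pivot = data[11] = 9; i = -1
j=0: data[0]=9 ≤ 9 → i=0, swap data[0],data[0] (no change) → 9 6 11 10 11 11 10 9 10 10 6 9
j=1: data[1]=6 ≤ 9 → i=1, swap data[1],data[1] (no change) → 9 6 11 10 11 11 10 9 10 10 6 9
j=2: data[2]=11 > 9 → no swap
j=3: data[3]=10 > 9 → no swap
j=4: data[4]=11 > 9 → no swap
j=5: data[5]=11 > 9 → no swap
j=6: data[6]=10 > 9 → no swap
j=7: data[7]=9 ≤ 9 → i=2, swap data[2],data[7] → 9 6 9 10 11 11 10 11 10 10 6 9
j=8: data[8]=10 > 9 → no swap
j=9: data[9]=10 > 9 → no swap
j=10: data[10]=6 ≤ 9 → i=3, swap data[3],data[10] → 9 6 9 6 11 11 10 11 10 10 10 9
final swap data[4],data[11] → 9 6 9 6 9 11 10 11 10 10 10 11; return 4

9 6 9 6 9 11 10 11 10 10 10 11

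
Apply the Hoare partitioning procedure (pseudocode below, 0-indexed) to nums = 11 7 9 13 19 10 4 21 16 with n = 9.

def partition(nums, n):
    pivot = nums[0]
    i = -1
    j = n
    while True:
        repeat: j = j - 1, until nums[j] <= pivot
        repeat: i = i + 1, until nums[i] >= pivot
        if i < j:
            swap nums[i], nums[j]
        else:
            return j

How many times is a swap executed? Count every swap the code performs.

pivot=11
j stops at 6 (4), i stops at 0 (11); swap ⇒ 4 7 9 13 19 10 11 21 16
j stops at 5 (10), i stops at 3 (13); swap ⇒ 4 7 9 10 19 13 11 21 16
j stops at 3, i stops at 4; i≥j ⇒ return 3. nums=4 7 9 10 19 13 11 21 16

2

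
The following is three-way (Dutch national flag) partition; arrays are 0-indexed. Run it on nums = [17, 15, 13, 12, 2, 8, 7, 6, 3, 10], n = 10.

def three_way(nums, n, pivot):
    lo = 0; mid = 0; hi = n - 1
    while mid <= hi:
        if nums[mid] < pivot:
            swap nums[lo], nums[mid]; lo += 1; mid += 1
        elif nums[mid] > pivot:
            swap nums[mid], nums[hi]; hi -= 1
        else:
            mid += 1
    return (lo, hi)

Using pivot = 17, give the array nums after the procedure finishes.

[15, 13, 12, 2, 8, 7, 6, 3, 10, 17]

pivot = 17; lo=0, mid=0, hi=9
nums[mid]=17=17: mid=1
nums[mid]=15<17: swap nums[0],nums[1]; lo=1,mid=2 → [15, 17, 13, 12, 2, 8, 7, 6, 3, 10]
nums[mid]=13<17: swap nums[1],nums[2]; lo=2,mid=3 → [15, 13, 17, 12, 2, 8, 7, 6, 3, 10]
nums[mid]=12<17: swap nums[2],nums[3]; lo=3,mid=4 → [15, 13, 12, 17, 2, 8, 7, 6, 3, 10]
nums[mid]=2<17: swap nums[3],nums[4]; lo=4,mid=5 → [15, 13, 12, 2, 17, 8, 7, 6, 3, 10]
nums[mid]=8<17: swap nums[4],nums[5]; lo=5,mid=6 → [15, 13, 12, 2, 8, 17, 7, 6, 3, 10]
nums[mid]=7<17: swap nums[5],nums[6]; lo=6,mid=7 → [15, 13, 12, 2, 8, 7, 17, 6, 3, 10]
nums[mid]=6<17: swap nums[6],nums[7]; lo=7,mid=8 → [15, 13, 12, 2, 8, 7, 6, 17, 3, 10]
nums[mid]=3<17: swap nums[7],nums[8]; lo=8,mid=9 → [15, 13, 12, 2, 8, 7, 6, 3, 17, 10]
nums[mid]=10<17: swap nums[8],nums[9]; lo=9,mid=10 → [15, 13, 12, 2, 8, 7, 6, 3, 10, 17]
end: lo=9, hi=9; nums = [15, 13, 12, 2, 8, 7, 6, 3, 10, 17]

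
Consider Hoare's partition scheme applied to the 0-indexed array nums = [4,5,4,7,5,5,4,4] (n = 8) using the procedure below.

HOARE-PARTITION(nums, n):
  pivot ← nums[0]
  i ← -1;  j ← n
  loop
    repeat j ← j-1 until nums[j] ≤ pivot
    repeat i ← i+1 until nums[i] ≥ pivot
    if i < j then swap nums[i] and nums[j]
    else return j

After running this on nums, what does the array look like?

pivot = nums[0] = 4; i = -1, j = 8
j→7 (nums[7]=4≤4), i→0 (nums[0]=4≥4); i<j, swap → [4,5,4,7,5,5,4,4]
j→6 (nums[6]=4≤4), i→1 (nums[1]=5≥4); i<j, swap → [4,4,4,7,5,5,5,4]
j→2, i→2; i≥j, return j=2. nums = [4,4,4,7,5,5,5,4]

[4,4,4,7,5,5,5,4]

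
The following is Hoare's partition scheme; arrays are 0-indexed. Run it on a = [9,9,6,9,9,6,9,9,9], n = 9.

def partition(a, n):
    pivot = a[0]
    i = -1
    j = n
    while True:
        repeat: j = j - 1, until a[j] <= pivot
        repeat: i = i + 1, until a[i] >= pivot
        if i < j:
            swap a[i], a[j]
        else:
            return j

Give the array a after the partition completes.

[9,9,6,9,6,9,9,9,9]

pivot=9
j stops at 8 (9), i stops at 0 (9); swap ⇒ [9,9,6,9,9,6,9,9,9]
j stops at 7 (9), i stops at 1 (9); swap ⇒ [9,9,6,9,9,6,9,9,9]
j stops at 6 (9), i stops at 3 (9); swap ⇒ [9,9,6,9,9,6,9,9,9]
j stops at 5 (6), i stops at 4 (9); swap ⇒ [9,9,6,9,6,9,9,9,9]
j stops at 4, i stops at 5; i≥j ⇒ return 4. a=[9,9,6,9,6,9,9,9,9]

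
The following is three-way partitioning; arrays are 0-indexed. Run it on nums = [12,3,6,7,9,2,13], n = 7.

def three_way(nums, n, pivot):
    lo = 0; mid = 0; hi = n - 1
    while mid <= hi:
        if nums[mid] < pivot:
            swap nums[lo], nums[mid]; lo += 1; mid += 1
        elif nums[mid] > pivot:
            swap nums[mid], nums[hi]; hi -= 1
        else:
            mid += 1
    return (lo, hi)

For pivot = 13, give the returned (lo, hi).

lo=0 mid=0 hi=6
12<13: swap(0,0), lo=1 mid=1 ⇒ [12,3,6,7,9,2,13]
3<13: swap(1,1), lo=2 mid=2 ⇒ [12,3,6,7,9,2,13]
6<13: swap(2,2), lo=3 mid=3 ⇒ [12,3,6,7,9,2,13]
7<13: swap(3,3), lo=4 mid=4 ⇒ [12,3,6,7,9,2,13]
9<13: swap(4,4), lo=5 mid=5 ⇒ [12,3,6,7,9,2,13]
2<13: swap(5,5), lo=6 mid=6 ⇒ [12,3,6,7,9,2,13]
13=13: mid=7
done. lo=6 hi=6; nums=[12,3,6,7,9,2,13]

(6, 6)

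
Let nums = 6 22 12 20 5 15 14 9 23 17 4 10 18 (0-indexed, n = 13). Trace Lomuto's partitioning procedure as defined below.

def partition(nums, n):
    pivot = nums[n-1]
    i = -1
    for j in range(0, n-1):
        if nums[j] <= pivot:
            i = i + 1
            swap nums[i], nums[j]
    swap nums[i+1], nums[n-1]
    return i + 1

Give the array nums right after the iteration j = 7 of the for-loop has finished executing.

6 12 5 15 14 9 22 20 23 17 4 10 18

pivot = nums[12] = 18; i = -1
j=0: nums[0]=6 ≤ 18 → i=0, swap nums[0],nums[0] (no change) → 6 22 12 20 5 15 14 9 23 17 4 10 18
j=1: nums[1]=22 > 18 → no swap
j=2: nums[2]=12 ≤ 18 → i=1, swap nums[1],nums[2] → 6 12 22 20 5 15 14 9 23 17 4 10 18
j=3: nums[3]=20 > 18 → no swap
j=4: nums[4]=5 ≤ 18 → i=2, swap nums[2],nums[4] → 6 12 5 20 22 15 14 9 23 17 4 10 18
j=5: nums[5]=15 ≤ 18 → i=3, swap nums[3],nums[5] → 6 12 5 15 22 20 14 9 23 17 4 10 18
j=6: nums[6]=14 ≤ 18 → i=4, swap nums[4],nums[6] → 6 12 5 15 14 20 22 9 23 17 4 10 18
j=7: nums[7]=9 ≤ 18 → i=5, swap nums[5],nums[7] → 6 12 5 15 14 9 22 20 23 17 4 10 18
(after j=7) nums = 6 12 5 15 14 9 22 20 23 17 4 10 18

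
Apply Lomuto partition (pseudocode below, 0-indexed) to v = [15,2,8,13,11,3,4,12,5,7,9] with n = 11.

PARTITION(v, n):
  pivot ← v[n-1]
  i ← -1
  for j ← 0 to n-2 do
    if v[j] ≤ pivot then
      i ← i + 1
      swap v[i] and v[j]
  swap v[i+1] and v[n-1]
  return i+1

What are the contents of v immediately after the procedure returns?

pivot = v[10] = 9; i = -1
j=0: v[0]=15 > 9 → no swap
j=1: v[1]=2 ≤ 9 → i=0, swap v[0],v[1] → [2,15,8,13,11,3,4,12,5,7,9]
j=2: v[2]=8 ≤ 9 → i=1, swap v[1],v[2] → [2,8,15,13,11,3,4,12,5,7,9]
j=3: v[3]=13 > 9 → no swap
j=4: v[4]=11 > 9 → no swap
j=5: v[5]=3 ≤ 9 → i=2, swap v[2],v[5] → [2,8,3,13,11,15,4,12,5,7,9]
j=6: v[6]=4 ≤ 9 → i=3, swap v[3],v[6] → [2,8,3,4,11,15,13,12,5,7,9]
j=7: v[7]=12 > 9 → no swap
j=8: v[8]=5 ≤ 9 → i=4, swap v[4],v[8] → [2,8,3,4,5,15,13,12,11,7,9]
j=9: v[9]=7 ≤ 9 → i=5, swap v[5],v[9] → [2,8,3,4,5,7,13,12,11,15,9]
final swap v[6],v[10] → [2,8,3,4,5,7,9,12,11,15,13]; return 6

[2,8,3,4,5,7,9,12,11,15,13]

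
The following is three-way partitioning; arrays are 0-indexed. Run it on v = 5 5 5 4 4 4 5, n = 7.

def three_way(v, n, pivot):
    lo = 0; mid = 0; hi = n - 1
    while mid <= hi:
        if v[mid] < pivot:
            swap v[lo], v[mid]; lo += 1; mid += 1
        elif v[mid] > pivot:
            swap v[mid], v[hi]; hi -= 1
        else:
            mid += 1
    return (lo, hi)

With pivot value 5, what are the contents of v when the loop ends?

pivot = 5; lo=0, mid=0, hi=6
v[mid]=5=5: mid=1
v[mid]=5=5: mid=2
v[mid]=5=5: mid=3
v[mid]=4<5: swap v[0],v[3]; lo=1,mid=4 → 4 5 5 5 4 4 5
v[mid]=4<5: swap v[1],v[4]; lo=2,mid=5 → 4 4 5 5 5 4 5
v[mid]=4<5: swap v[2],v[5]; lo=3,mid=6 → 4 4 4 5 5 5 5
v[mid]=5=5: mid=7
end: lo=3, hi=6; v = 4 4 4 5 5 5 5

4 4 4 5 5 5 5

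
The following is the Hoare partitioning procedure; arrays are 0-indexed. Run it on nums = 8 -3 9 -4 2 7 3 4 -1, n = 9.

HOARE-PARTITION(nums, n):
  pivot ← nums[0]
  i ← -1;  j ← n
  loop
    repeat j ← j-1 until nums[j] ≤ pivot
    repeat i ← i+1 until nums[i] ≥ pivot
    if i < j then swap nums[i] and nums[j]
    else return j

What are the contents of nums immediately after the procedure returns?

pivot=8
j stops at 8 (-1), i stops at 0 (8); swap ⇒ -1 -3 9 -4 2 7 3 4 8
j stops at 7 (4), i stops at 2 (9); swap ⇒ -1 -3 4 -4 2 7 3 9 8
j stops at 6, i stops at 7; i≥j ⇒ return 6. nums=-1 -3 4 -4 2 7 3 9 8

-1 -3 4 -4 2 7 3 9 8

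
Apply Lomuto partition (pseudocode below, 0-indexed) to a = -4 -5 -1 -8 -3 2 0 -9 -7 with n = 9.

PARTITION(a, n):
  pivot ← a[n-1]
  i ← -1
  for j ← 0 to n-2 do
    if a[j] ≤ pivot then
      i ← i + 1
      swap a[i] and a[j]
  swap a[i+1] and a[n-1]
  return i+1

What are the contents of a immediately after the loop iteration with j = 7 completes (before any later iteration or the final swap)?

pivot = a[8] = -7; i = -1
j=0: a[0]=-4 > -7 → no swap
j=1: a[1]=-5 > -7 → no swap
j=2: a[2]=-1 > -7 → no swap
j=3: a[3]=-8 ≤ -7 → i=0, swap a[0],a[3] → -8 -5 -1 -4 -3 2 0 -9 -7
j=4: a[4]=-3 > -7 → no swap
j=5: a[5]=2 > -7 → no swap
j=6: a[6]=0 > -7 → no swap
j=7: a[7]=-9 ≤ -7 → i=1, swap a[1],a[7] → -8 -9 -1 -4 -3 2 0 -5 -7
(after j=7) a = -8 -9 -1 -4 -3 2 0 -5 -7

-8 -9 -1 -4 -3 2 0 -5 -7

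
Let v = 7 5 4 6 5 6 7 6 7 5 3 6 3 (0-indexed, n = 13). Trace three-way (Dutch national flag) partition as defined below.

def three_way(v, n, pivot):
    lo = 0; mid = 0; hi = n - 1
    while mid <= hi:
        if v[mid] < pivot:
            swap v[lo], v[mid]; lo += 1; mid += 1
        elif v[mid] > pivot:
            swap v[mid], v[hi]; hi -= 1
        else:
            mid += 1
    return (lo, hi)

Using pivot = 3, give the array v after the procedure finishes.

3 3 6 5 6 7 6 7 5 4 6 5 7

lo=0 mid=0 hi=12
7>3: swap(0,12), hi=11 ⇒ 3 5 4 6 5 6 7 6 7 5 3 6 7
3=3: mid=1
5>3: swap(1,11), hi=10 ⇒ 3 6 4 6 5 6 7 6 7 5 3 5 7
6>3: swap(1,10), hi=9 ⇒ 3 3 4 6 5 6 7 6 7 5 6 5 7
3=3: mid=2
4>3: swap(2,9), hi=8 ⇒ 3 3 5 6 5 6 7 6 7 4 6 5 7
5>3: swap(2,8), hi=7 ⇒ 3 3 7 6 5 6 7 6 5 4 6 5 7
7>3: swap(2,7), hi=6 ⇒ 3 3 6 6 5 6 7 7 5 4 6 5 7
6>3: swap(2,6), hi=5 ⇒ 3 3 7 6 5 6 6 7 5 4 6 5 7
7>3: swap(2,5), hi=4 ⇒ 3 3 6 6 5 7 6 7 5 4 6 5 7
6>3: swap(2,4), hi=3 ⇒ 3 3 5 6 6 7 6 7 5 4 6 5 7
5>3: swap(2,3), hi=2 ⇒ 3 3 6 5 6 7 6 7 5 4 6 5 7
6>3: swap(2,2), hi=1 ⇒ 3 3 6 5 6 7 6 7 5 4 6 5 7
done. lo=0 hi=1; v=3 3 6 5 6 7 6 7 5 4 6 5 7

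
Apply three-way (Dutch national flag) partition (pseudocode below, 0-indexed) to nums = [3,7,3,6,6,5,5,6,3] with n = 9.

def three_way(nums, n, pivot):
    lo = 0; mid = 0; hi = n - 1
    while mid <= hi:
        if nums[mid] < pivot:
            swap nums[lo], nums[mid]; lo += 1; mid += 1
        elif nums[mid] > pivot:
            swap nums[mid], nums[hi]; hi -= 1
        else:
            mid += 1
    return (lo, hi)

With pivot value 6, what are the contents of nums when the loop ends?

[3,3,3,5,5,6,6,6,7]

pivot = 6; lo=0, mid=0, hi=8
nums[mid]=3<6: swap nums[0],nums[0]; lo=1,mid=1 → [3,7,3,6,6,5,5,6,3]
nums[mid]=7>6: swap nums[1],nums[8]; hi=7 → [3,3,3,6,6,5,5,6,7]
nums[mid]=3<6: swap nums[1],nums[1]; lo=2,mid=2 → [3,3,3,6,6,5,5,6,7]
nums[mid]=3<6: swap nums[2],nums[2]; lo=3,mid=3 → [3,3,3,6,6,5,5,6,7]
nums[mid]=6=6: mid=4
nums[mid]=6=6: mid=5
nums[mid]=5<6: swap nums[3],nums[5]; lo=4,mid=6 → [3,3,3,5,6,6,5,6,7]
nums[mid]=5<6: swap nums[4],nums[6]; lo=5,mid=7 → [3,3,3,5,5,6,6,6,7]
nums[mid]=6=6: mid=8
end: lo=5, hi=7; nums = [3,3,3,5,5,6,6,6,7]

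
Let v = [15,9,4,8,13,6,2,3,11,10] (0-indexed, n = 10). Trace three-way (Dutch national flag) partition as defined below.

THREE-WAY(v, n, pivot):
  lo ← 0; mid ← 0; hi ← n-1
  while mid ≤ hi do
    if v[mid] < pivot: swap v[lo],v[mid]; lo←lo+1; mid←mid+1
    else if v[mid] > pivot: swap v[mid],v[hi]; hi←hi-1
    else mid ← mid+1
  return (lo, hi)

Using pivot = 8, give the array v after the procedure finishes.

[3,2,4,6,8,13,9,11,10,15]

lo=0 mid=0 hi=9
15>8: swap(0,9), hi=8 ⇒ [10,9,4,8,13,6,2,3,11,15]
10>8: swap(0,8), hi=7 ⇒ [11,9,4,8,13,6,2,3,10,15]
11>8: swap(0,7), hi=6 ⇒ [3,9,4,8,13,6,2,11,10,15]
3<8: swap(0,0), lo=1 mid=1 ⇒ [3,9,4,8,13,6,2,11,10,15]
9>8: swap(1,6), hi=5 ⇒ [3,2,4,8,13,6,9,11,10,15]
2<8: swap(1,1), lo=2 mid=2 ⇒ [3,2,4,8,13,6,9,11,10,15]
4<8: swap(2,2), lo=3 mid=3 ⇒ [3,2,4,8,13,6,9,11,10,15]
8=8: mid=4
13>8: swap(4,5), hi=4 ⇒ [3,2,4,8,6,13,9,11,10,15]
6<8: swap(3,4), lo=4 mid=5 ⇒ [3,2,4,6,8,13,9,11,10,15]
done. lo=4 hi=4; v=[3,2,4,6,8,13,9,11,10,15]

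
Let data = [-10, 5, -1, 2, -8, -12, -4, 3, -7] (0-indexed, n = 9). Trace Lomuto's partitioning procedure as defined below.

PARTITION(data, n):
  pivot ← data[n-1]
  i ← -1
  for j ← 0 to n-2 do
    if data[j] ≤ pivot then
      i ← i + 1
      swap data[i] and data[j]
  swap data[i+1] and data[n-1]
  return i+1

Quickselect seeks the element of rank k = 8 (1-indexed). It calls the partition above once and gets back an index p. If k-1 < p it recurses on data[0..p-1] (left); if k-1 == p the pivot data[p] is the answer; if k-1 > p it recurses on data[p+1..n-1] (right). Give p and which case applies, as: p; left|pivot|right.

pivot=-7, i=-1
j=0: -10≤-7, i=0, swap(0,0) ⇒ [-10, 5, -1, 2, -8, -12, -4, 3, -7]
j=1: 5>-7, skip
j=2: -1>-7, skip
j=3: 2>-7, skip
j=4: -8≤-7, i=1, swap(1,4) ⇒ [-10, -8, -1, 2, 5, -12, -4, 3, -7]
j=5: -12≤-7, i=2, swap(2,5) ⇒ [-10, -8, -12, 2, 5, -1, -4, 3, -7]
j=6: -4>-7, skip
j=7: 3>-7, skip
swap(3,8) ⇒ [-10, -8, -12, -7, 5, -1, -4, 3, 2]; return 3
p = 3; k-1 = 7 > 3 ⇒ right

3; right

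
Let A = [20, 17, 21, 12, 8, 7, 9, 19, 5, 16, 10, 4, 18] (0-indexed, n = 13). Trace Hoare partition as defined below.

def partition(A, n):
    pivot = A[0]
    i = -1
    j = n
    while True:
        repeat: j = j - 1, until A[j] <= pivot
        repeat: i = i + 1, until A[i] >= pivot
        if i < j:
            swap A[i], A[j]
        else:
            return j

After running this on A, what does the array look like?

[18, 17, 4, 12, 8, 7, 9, 19, 5, 16, 10, 21, 20]

pivot = A[0] = 20; i = -1, j = 13
j→12 (A[12]=18≤20), i→0 (A[0]=20≥20); i<j, swap → [18, 17, 21, 12, 8, 7, 9, 19, 5, 16, 10, 4, 20]
j→11 (A[11]=4≤20), i→2 (A[2]=21≥20); i<j, swap → [18, 17, 4, 12, 8, 7, 9, 19, 5, 16, 10, 21, 20]
j→10, i→11; i≥j, return j=10. A = [18, 17, 4, 12, 8, 7, 9, 19, 5, 16, 10, 21, 20]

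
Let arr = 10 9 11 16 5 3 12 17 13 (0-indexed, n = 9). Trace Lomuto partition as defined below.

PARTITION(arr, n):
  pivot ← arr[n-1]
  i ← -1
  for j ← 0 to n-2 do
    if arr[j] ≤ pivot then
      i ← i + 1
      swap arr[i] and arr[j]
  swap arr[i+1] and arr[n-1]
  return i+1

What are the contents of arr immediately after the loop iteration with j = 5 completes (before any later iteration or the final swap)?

10 9 11 5 3 16 12 17 13

pivot = arr[8] = 13; i = -1
j=0: arr[0]=10 ≤ 13 → i=0, swap arr[0],arr[0] (no change) → 10 9 11 16 5 3 12 17 13
j=1: arr[1]=9 ≤ 13 → i=1, swap arr[1],arr[1] (no change) → 10 9 11 16 5 3 12 17 13
j=2: arr[2]=11 ≤ 13 → i=2, swap arr[2],arr[2] (no change) → 10 9 11 16 5 3 12 17 13
j=3: arr[3]=16 > 13 → no swap
j=4: arr[4]=5 ≤ 13 → i=3, swap arr[3],arr[4] → 10 9 11 5 16 3 12 17 13
j=5: arr[5]=3 ≤ 13 → i=4, swap arr[4],arr[5] → 10 9 11 5 3 16 12 17 13
(after j=5) arr = 10 9 11 5 3 16 12 17 13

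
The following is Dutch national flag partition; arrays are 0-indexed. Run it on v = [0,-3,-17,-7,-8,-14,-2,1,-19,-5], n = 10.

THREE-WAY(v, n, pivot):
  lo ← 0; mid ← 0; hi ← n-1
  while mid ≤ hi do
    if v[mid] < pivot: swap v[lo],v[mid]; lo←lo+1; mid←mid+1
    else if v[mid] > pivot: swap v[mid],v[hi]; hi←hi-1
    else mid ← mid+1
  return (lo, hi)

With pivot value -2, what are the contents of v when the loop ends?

[-5,-3,-17,-7,-8,-14,-19,-2,1,0]

lo=0 mid=0 hi=9
0>-2: swap(0,9), hi=8 ⇒ [-5,-3,-17,-7,-8,-14,-2,1,-19,0]
-5<-2: swap(0,0), lo=1 mid=1 ⇒ [-5,-3,-17,-7,-8,-14,-2,1,-19,0]
-3<-2: swap(1,1), lo=2 mid=2 ⇒ [-5,-3,-17,-7,-8,-14,-2,1,-19,0]
-17<-2: swap(2,2), lo=3 mid=3 ⇒ [-5,-3,-17,-7,-8,-14,-2,1,-19,0]
-7<-2: swap(3,3), lo=4 mid=4 ⇒ [-5,-3,-17,-7,-8,-14,-2,1,-19,0]
-8<-2: swap(4,4), lo=5 mid=5 ⇒ [-5,-3,-17,-7,-8,-14,-2,1,-19,0]
-14<-2: swap(5,5), lo=6 mid=6 ⇒ [-5,-3,-17,-7,-8,-14,-2,1,-19,0]
-2=-2: mid=7
1>-2: swap(7,8), hi=7 ⇒ [-5,-3,-17,-7,-8,-14,-2,-19,1,0]
-19<-2: swap(6,7), lo=7 mid=8 ⇒ [-5,-3,-17,-7,-8,-14,-19,-2,1,0]
done. lo=7 hi=7; v=[-5,-3,-17,-7,-8,-14,-19,-2,1,0]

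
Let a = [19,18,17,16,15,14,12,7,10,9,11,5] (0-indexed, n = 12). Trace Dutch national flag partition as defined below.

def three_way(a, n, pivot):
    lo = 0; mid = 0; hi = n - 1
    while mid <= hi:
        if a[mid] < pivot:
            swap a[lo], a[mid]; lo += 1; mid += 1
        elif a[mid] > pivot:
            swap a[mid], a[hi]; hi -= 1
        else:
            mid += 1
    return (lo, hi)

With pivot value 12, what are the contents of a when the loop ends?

lo=0 mid=0 hi=11
19>12: swap(0,11), hi=10 ⇒ [5,18,17,16,15,14,12,7,10,9,11,19]
5<12: swap(0,0), lo=1 mid=1 ⇒ [5,18,17,16,15,14,12,7,10,9,11,19]
18>12: swap(1,10), hi=9 ⇒ [5,11,17,16,15,14,12,7,10,9,18,19]
11<12: swap(1,1), lo=2 mid=2 ⇒ [5,11,17,16,15,14,12,7,10,9,18,19]
17>12: swap(2,9), hi=8 ⇒ [5,11,9,16,15,14,12,7,10,17,18,19]
9<12: swap(2,2), lo=3 mid=3 ⇒ [5,11,9,16,15,14,12,7,10,17,18,19]
16>12: swap(3,8), hi=7 ⇒ [5,11,9,10,15,14,12,7,16,17,18,19]
10<12: swap(3,3), lo=4 mid=4 ⇒ [5,11,9,10,15,14,12,7,16,17,18,19]
15>12: swap(4,7), hi=6 ⇒ [5,11,9,10,7,14,12,15,16,17,18,19]
7<12: swap(4,4), lo=5 mid=5 ⇒ [5,11,9,10,7,14,12,15,16,17,18,19]
14>12: swap(5,6), hi=5 ⇒ [5,11,9,10,7,12,14,15,16,17,18,19]
12=12: mid=6
done. lo=5 hi=5; a=[5,11,9,10,7,12,14,15,16,17,18,19]

[5,11,9,10,7,12,14,15,16,17,18,19]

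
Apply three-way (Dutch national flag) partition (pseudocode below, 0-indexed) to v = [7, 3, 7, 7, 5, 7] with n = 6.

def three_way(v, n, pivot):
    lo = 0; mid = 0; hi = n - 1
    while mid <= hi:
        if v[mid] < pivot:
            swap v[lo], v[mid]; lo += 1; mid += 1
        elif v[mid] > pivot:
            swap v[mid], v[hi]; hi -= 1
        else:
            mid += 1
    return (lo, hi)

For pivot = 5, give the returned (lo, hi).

(1, 1)

lo=0 mid=0 hi=5
7>5: swap(0,5), hi=4 ⇒ [7, 3, 7, 7, 5, 7]
7>5: swap(0,4), hi=3 ⇒ [5, 3, 7, 7, 7, 7]
5=5: mid=1
3<5: swap(0,1), lo=1 mid=2 ⇒ [3, 5, 7, 7, 7, 7]
7>5: swap(2,3), hi=2 ⇒ [3, 5, 7, 7, 7, 7]
7>5: swap(2,2), hi=1 ⇒ [3, 5, 7, 7, 7, 7]
done. lo=1 hi=1; v=[3, 5, 7, 7, 7, 7]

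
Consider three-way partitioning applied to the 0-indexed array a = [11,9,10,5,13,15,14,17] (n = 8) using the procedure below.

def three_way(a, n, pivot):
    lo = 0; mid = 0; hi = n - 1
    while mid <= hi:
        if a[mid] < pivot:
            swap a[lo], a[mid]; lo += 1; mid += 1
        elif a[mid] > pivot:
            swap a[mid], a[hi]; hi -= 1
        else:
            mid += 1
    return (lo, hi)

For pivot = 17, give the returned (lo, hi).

(7, 7)

pivot = 17; lo=0, mid=0, hi=7
a[mid]=11<17: swap a[0],a[0]; lo=1,mid=1 → [11,9,10,5,13,15,14,17]
a[mid]=9<17: swap a[1],a[1]; lo=2,mid=2 → [11,9,10,5,13,15,14,17]
a[mid]=10<17: swap a[2],a[2]; lo=3,mid=3 → [11,9,10,5,13,15,14,17]
a[mid]=5<17: swap a[3],a[3]; lo=4,mid=4 → [11,9,10,5,13,15,14,17]
a[mid]=13<17: swap a[4],a[4]; lo=5,mid=5 → [11,9,10,5,13,15,14,17]
a[mid]=15<17: swap a[5],a[5]; lo=6,mid=6 → [11,9,10,5,13,15,14,17]
a[mid]=14<17: swap a[6],a[6]; lo=7,mid=7 → [11,9,10,5,13,15,14,17]
a[mid]=17=17: mid=8
end: lo=7, hi=7; a = [11,9,10,5,13,15,14,17]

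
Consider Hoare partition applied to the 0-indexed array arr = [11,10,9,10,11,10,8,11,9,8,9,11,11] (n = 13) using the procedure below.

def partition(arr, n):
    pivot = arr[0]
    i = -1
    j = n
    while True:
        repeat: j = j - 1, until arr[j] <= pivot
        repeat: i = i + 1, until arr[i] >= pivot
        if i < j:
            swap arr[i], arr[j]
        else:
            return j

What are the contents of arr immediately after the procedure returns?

[11,10,9,10,11,10,8,9,9,8,11,11,11]

pivot = arr[0] = 11; i = -1, j = 13
j→12 (arr[12]=11≤11), i→0 (arr[0]=11≥11); i<j, swap → [11,10,9,10,11,10,8,11,9,8,9,11,11]
j→11 (arr[11]=11≤11), i→4 (arr[4]=11≥11); i<j, swap → [11,10,9,10,11,10,8,11,9,8,9,11,11]
j→10 (arr[10]=9≤11), i→7 (arr[7]=11≥11); i<j, swap → [11,10,9,10,11,10,8,9,9,8,11,11,11]
j→9, i→10; i≥j, return j=9. arr = [11,10,9,10,11,10,8,9,9,8,11,11,11]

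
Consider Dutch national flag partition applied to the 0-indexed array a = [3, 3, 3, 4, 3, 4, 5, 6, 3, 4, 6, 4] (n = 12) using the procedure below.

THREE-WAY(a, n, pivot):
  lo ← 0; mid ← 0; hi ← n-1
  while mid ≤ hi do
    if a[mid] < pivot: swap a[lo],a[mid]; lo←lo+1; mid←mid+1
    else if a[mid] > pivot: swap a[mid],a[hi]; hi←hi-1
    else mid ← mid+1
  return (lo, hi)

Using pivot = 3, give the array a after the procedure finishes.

lo=0 mid=0 hi=11
3=3: mid=1
3=3: mid=2
3=3: mid=3
4>3: swap(3,11), hi=10 ⇒ [3, 3, 3, 4, 3, 4, 5, 6, 3, 4, 6, 4]
4>3: swap(3,10), hi=9 ⇒ [3, 3, 3, 6, 3, 4, 5, 6, 3, 4, 4, 4]
6>3: swap(3,9), hi=8 ⇒ [3, 3, 3, 4, 3, 4, 5, 6, 3, 6, 4, 4]
4>3: swap(3,8), hi=7 ⇒ [3, 3, 3, 3, 3, 4, 5, 6, 4, 6, 4, 4]
3=3: mid=4
3=3: mid=5
4>3: swap(5,7), hi=6 ⇒ [3, 3, 3, 3, 3, 6, 5, 4, 4, 6, 4, 4]
6>3: swap(5,6), hi=5 ⇒ [3, 3, 3, 3, 3, 5, 6, 4, 4, 6, 4, 4]
5>3: swap(5,5), hi=4 ⇒ [3, 3, 3, 3, 3, 5, 6, 4, 4, 6, 4, 4]
done. lo=0 hi=4; a=[3, 3, 3, 3, 3, 5, 6, 4, 4, 6, 4, 4]

[3, 3, 3, 3, 3, 5, 6, 4, 4, 6, 4, 4]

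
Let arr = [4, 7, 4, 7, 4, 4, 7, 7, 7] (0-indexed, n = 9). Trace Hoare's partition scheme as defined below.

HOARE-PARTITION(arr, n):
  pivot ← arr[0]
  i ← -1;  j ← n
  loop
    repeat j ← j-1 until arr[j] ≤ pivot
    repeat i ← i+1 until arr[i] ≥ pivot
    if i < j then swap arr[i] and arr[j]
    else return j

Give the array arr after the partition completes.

pivot=4
j stops at 5 (4), i stops at 0 (4); swap ⇒ [4, 7, 4, 7, 4, 4, 7, 7, 7]
j stops at 4 (4), i stops at 1 (7); swap ⇒ [4, 4, 4, 7, 7, 4, 7, 7, 7]
j stops at 2, i stops at 2; i≥j ⇒ return 2. arr=[4, 4, 4, 7, 7, 4, 7, 7, 7]

[4, 4, 4, 7, 7, 4, 7, 7, 7]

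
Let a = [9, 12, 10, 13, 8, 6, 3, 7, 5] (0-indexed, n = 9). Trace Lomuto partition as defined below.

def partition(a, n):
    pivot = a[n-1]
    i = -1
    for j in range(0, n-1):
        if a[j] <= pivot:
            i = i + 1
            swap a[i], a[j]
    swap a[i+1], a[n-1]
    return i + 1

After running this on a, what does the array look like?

[3, 5, 10, 13, 8, 6, 9, 7, 12]

pivot = a[8] = 5; i = -1
j=0: a[0]=9 > 5 → no swap
j=1: a[1]=12 > 5 → no swap
j=2: a[2]=10 > 5 → no swap
j=3: a[3]=13 > 5 → no swap
j=4: a[4]=8 > 5 → no swap
j=5: a[5]=6 > 5 → no swap
j=6: a[6]=3 ≤ 5 → i=0, swap a[0],a[6] → [3, 12, 10, 13, 8, 6, 9, 7, 5]
j=7: a[7]=7 > 5 → no swap
final swap a[1],a[8] → [3, 5, 10, 13, 8, 6, 9, 7, 12]; return 1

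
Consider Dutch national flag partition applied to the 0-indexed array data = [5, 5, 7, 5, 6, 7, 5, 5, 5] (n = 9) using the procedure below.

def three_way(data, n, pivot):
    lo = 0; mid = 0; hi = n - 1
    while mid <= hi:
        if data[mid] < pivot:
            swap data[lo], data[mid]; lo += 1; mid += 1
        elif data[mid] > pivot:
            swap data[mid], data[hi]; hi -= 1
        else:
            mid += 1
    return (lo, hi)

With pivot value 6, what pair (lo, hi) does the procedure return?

pivot = 6; lo=0, mid=0, hi=8
data[mid]=5<6: swap data[0],data[0]; lo=1,mid=1 → [5, 5, 7, 5, 6, 7, 5, 5, 5]
data[mid]=5<6: swap data[1],data[1]; lo=2,mid=2 → [5, 5, 7, 5, 6, 7, 5, 5, 5]
data[mid]=7>6: swap data[2],data[8]; hi=7 → [5, 5, 5, 5, 6, 7, 5, 5, 7]
data[mid]=5<6: swap data[2],data[2]; lo=3,mid=3 → [5, 5, 5, 5, 6, 7, 5, 5, 7]
data[mid]=5<6: swap data[3],data[3]; lo=4,mid=4 → [5, 5, 5, 5, 6, 7, 5, 5, 7]
data[mid]=6=6: mid=5
data[mid]=7>6: swap data[5],data[7]; hi=6 → [5, 5, 5, 5, 6, 5, 5, 7, 7]
data[mid]=5<6: swap data[4],data[5]; lo=5,mid=6 → [5, 5, 5, 5, 5, 6, 5, 7, 7]
data[mid]=5<6: swap data[5],data[6]; lo=6,mid=7 → [5, 5, 5, 5, 5, 5, 6, 7, 7]
end: lo=6, hi=6; data = [5, 5, 5, 5, 5, 5, 6, 7, 7]

(6, 6)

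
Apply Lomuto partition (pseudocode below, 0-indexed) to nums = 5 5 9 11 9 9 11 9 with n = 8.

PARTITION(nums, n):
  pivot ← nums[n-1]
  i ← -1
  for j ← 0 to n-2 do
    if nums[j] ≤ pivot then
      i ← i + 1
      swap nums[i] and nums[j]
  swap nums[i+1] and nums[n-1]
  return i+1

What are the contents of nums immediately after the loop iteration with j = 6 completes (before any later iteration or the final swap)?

5 5 9 9 9 11 11 9

pivot=9, i=-1
j=0: 5≤9, i=0, swap(0,0) ⇒ 5 5 9 11 9 9 11 9
j=1: 5≤9, i=1, swap(1,1) ⇒ 5 5 9 11 9 9 11 9
j=2: 9≤9, i=2, swap(2,2) ⇒ 5 5 9 11 9 9 11 9
j=3: 11>9, skip
j=4: 9≤9, i=3, swap(3,4) ⇒ 5 5 9 9 11 9 11 9
j=5: 9≤9, i=4, swap(4,5) ⇒ 5 5 9 9 9 11 11 9
j=6: 11>9, skip
(after j=6) nums = 5 5 9 9 9 11 11 9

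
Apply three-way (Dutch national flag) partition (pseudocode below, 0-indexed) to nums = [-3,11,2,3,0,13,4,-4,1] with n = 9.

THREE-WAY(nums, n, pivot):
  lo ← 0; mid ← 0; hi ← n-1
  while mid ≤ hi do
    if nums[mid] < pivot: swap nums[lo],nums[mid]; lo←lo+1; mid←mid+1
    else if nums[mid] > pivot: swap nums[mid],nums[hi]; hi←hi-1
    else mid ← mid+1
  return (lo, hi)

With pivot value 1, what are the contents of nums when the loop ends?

pivot = 1; lo=0, mid=0, hi=8
nums[mid]=-3<1: swap nums[0],nums[0]; lo=1,mid=1 → [-3,11,2,3,0,13,4,-4,1]
nums[mid]=11>1: swap nums[1],nums[8]; hi=7 → [-3,1,2,3,0,13,4,-4,11]
nums[mid]=1=1: mid=2
nums[mid]=2>1: swap nums[2],nums[7]; hi=6 → [-3,1,-4,3,0,13,4,2,11]
nums[mid]=-4<1: swap nums[1],nums[2]; lo=2,mid=3 → [-3,-4,1,3,0,13,4,2,11]
nums[mid]=3>1: swap nums[3],nums[6]; hi=5 → [-3,-4,1,4,0,13,3,2,11]
nums[mid]=4>1: swap nums[3],nums[5]; hi=4 → [-3,-4,1,13,0,4,3,2,11]
nums[mid]=13>1: swap nums[3],nums[4]; hi=3 → [-3,-4,1,0,13,4,3,2,11]
nums[mid]=0<1: swap nums[2],nums[3]; lo=3,mid=4 → [-3,-4,0,1,13,4,3,2,11]
end: lo=3, hi=3; nums = [-3,-4,0,1,13,4,3,2,11]

[-3,-4,0,1,13,4,3,2,11]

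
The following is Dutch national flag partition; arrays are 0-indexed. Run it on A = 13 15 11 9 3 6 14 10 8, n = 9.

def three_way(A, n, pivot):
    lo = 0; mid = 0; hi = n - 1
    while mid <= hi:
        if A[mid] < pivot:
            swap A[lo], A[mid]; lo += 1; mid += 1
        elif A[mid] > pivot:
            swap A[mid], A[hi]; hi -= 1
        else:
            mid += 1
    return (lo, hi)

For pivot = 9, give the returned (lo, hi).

(3, 3)

pivot = 9; lo=0, mid=0, hi=8
A[mid]=13>9: swap A[0],A[8]; hi=7 → 8 15 11 9 3 6 14 10 13
A[mid]=8<9: swap A[0],A[0]; lo=1,mid=1 → 8 15 11 9 3 6 14 10 13
A[mid]=15>9: swap A[1],A[7]; hi=6 → 8 10 11 9 3 6 14 15 13
A[mid]=10>9: swap A[1],A[6]; hi=5 → 8 14 11 9 3 6 10 15 13
A[mid]=14>9: swap A[1],A[5]; hi=4 → 8 6 11 9 3 14 10 15 13
A[mid]=6<9: swap A[1],A[1]; lo=2,mid=2 → 8 6 11 9 3 14 10 15 13
A[mid]=11>9: swap A[2],A[4]; hi=3 → 8 6 3 9 11 14 10 15 13
A[mid]=3<9: swap A[2],A[2]; lo=3,mid=3 → 8 6 3 9 11 14 10 15 13
A[mid]=9=9: mid=4
end: lo=3, hi=3; A = 8 6 3 9 11 14 10 15 13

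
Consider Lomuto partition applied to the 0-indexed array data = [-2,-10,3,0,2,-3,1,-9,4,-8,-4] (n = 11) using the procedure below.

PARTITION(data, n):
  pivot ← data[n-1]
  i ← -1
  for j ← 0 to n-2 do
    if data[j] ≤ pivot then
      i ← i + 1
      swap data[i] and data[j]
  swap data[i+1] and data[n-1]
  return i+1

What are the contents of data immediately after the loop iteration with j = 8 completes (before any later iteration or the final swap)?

pivot = data[10] = -4; i = -1
j=0: data[0]=-2 > -4 → no swap
j=1: data[1]=-10 ≤ -4 → i=0, swap data[0],data[1] → [-10,-2,3,0,2,-3,1,-9,4,-8,-4]
j=2: data[2]=3 > -4 → no swap
j=3: data[3]=0 > -4 → no swap
j=4: data[4]=2 > -4 → no swap
j=5: data[5]=-3 > -4 → no swap
j=6: data[6]=1 > -4 → no swap
j=7: data[7]=-9 ≤ -4 → i=1, swap data[1],data[7] → [-10,-9,3,0,2,-3,1,-2,4,-8,-4]
j=8: data[8]=4 > -4 → no swap
(after j=8) data = [-10,-9,3,0,2,-3,1,-2,4,-8,-4]

[-10,-9,3,0,2,-3,1,-2,4,-8,-4]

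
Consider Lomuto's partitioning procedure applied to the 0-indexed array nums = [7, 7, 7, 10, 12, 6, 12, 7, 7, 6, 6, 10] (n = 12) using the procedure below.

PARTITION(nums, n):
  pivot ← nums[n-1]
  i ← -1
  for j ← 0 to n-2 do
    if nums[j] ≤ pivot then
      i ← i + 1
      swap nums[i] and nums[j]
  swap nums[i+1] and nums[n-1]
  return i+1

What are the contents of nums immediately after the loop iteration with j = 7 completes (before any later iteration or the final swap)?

[7, 7, 7, 10, 6, 7, 12, 12, 7, 6, 6, 10]

pivot = nums[11] = 10; i = -1
j=0: nums[0]=7 ≤ 10 → i=0, swap nums[0],nums[0] (no change) → [7, 7, 7, 10, 12, 6, 12, 7, 7, 6, 6, 10]
j=1: nums[1]=7 ≤ 10 → i=1, swap nums[1],nums[1] (no change) → [7, 7, 7, 10, 12, 6, 12, 7, 7, 6, 6, 10]
j=2: nums[2]=7 ≤ 10 → i=2, swap nums[2],nums[2] (no change) → [7, 7, 7, 10, 12, 6, 12, 7, 7, 6, 6, 10]
j=3: nums[3]=10 ≤ 10 → i=3, swap nums[3],nums[3] (no change) → [7, 7, 7, 10, 12, 6, 12, 7, 7, 6, 6, 10]
j=4: nums[4]=12 > 10 → no swap
j=5: nums[5]=6 ≤ 10 → i=4, swap nums[4],nums[5] → [7, 7, 7, 10, 6, 12, 12, 7, 7, 6, 6, 10]
j=6: nums[6]=12 > 10 → no swap
j=7: nums[7]=7 ≤ 10 → i=5, swap nums[5],nums[7] → [7, 7, 7, 10, 6, 7, 12, 12, 7, 6, 6, 10]
(after j=7) nums = [7, 7, 7, 10, 6, 7, 12, 12, 7, 6, 6, 10]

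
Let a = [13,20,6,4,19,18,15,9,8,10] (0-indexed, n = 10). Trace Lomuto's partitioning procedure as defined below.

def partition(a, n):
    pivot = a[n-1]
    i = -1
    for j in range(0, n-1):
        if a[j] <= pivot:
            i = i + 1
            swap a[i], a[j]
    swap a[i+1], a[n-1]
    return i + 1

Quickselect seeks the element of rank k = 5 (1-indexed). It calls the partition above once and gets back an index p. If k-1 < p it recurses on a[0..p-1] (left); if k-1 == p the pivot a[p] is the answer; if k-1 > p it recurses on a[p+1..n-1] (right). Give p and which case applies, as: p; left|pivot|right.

4; pivot

pivot = a[9] = 10; i = -1
j=0: a[0]=13 > 10 → no swap
j=1: a[1]=20 > 10 → no swap
j=2: a[2]=6 ≤ 10 → i=0, swap a[0],a[2] → [6,20,13,4,19,18,15,9,8,10]
j=3: a[3]=4 ≤ 10 → i=1, swap a[1],a[3] → [6,4,13,20,19,18,15,9,8,10]
j=4: a[4]=19 > 10 → no swap
j=5: a[5]=18 > 10 → no swap
j=6: a[6]=15 > 10 → no swap
j=7: a[7]=9 ≤ 10 → i=2, swap a[2],a[7] → [6,4,9,20,19,18,15,13,8,10]
j=8: a[8]=8 ≤ 10 → i=3, swap a[3],a[8] → [6,4,9,8,19,18,15,13,20,10]
final swap a[4],a[9] → [6,4,9,8,10,18,15,13,20,19]; return 4
p = 4; k-1 = 4 == 4 ⇒ pivot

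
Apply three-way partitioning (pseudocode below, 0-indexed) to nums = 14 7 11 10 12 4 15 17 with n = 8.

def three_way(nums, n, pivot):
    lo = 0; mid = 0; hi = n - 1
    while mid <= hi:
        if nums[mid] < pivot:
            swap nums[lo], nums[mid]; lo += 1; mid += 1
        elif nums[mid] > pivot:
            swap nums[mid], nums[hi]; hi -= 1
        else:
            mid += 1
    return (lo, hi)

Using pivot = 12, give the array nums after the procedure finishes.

lo=0 mid=0 hi=7
14>12: swap(0,7), hi=6 ⇒ 17 7 11 10 12 4 15 14
17>12: swap(0,6), hi=5 ⇒ 15 7 11 10 12 4 17 14
15>12: swap(0,5), hi=4 ⇒ 4 7 11 10 12 15 17 14
4<12: swap(0,0), lo=1 mid=1 ⇒ 4 7 11 10 12 15 17 14
7<12: swap(1,1), lo=2 mid=2 ⇒ 4 7 11 10 12 15 17 14
11<12: swap(2,2), lo=3 mid=3 ⇒ 4 7 11 10 12 15 17 14
10<12: swap(3,3), lo=4 mid=4 ⇒ 4 7 11 10 12 15 17 14
12=12: mid=5
done. lo=4 hi=4; nums=4 7 11 10 12 15 17 14

4 7 11 10 12 15 17 14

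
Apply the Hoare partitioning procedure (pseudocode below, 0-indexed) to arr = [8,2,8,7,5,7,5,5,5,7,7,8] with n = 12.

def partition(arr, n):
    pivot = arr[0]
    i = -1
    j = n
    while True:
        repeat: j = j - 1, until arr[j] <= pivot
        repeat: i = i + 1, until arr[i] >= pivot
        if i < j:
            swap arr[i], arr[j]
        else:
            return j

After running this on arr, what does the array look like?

pivot=8
j stops at 11 (8), i stops at 0 (8); swap ⇒ [8,2,8,7,5,7,5,5,5,7,7,8]
j stops at 10 (7), i stops at 2 (8); swap ⇒ [8,2,7,7,5,7,5,5,5,7,8,8]
j stops at 9, i stops at 10; i≥j ⇒ return 9. arr=[8,2,7,7,5,7,5,5,5,7,8,8]

[8,2,7,7,5,7,5,5,5,7,8,8]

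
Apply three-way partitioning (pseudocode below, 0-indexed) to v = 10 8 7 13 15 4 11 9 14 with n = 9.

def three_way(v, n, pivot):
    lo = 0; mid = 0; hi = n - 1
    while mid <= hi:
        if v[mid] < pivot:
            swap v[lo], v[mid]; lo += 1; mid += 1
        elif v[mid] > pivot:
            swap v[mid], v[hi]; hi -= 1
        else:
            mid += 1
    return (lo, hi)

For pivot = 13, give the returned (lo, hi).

(6, 6)

lo=0 mid=0 hi=8
10<13: swap(0,0), lo=1 mid=1 ⇒ 10 8 7 13 15 4 11 9 14
8<13: swap(1,1), lo=2 mid=2 ⇒ 10 8 7 13 15 4 11 9 14
7<13: swap(2,2), lo=3 mid=3 ⇒ 10 8 7 13 15 4 11 9 14
13=13: mid=4
15>13: swap(4,8), hi=7 ⇒ 10 8 7 13 14 4 11 9 15
14>13: swap(4,7), hi=6 ⇒ 10 8 7 13 9 4 11 14 15
9<13: swap(3,4), lo=4 mid=5 ⇒ 10 8 7 9 13 4 11 14 15
4<13: swap(4,5), lo=5 mid=6 ⇒ 10 8 7 9 4 13 11 14 15
11<13: swap(5,6), lo=6 mid=7 ⇒ 10 8 7 9 4 11 13 14 15
done. lo=6 hi=6; v=10 8 7 9 4 11 13 14 15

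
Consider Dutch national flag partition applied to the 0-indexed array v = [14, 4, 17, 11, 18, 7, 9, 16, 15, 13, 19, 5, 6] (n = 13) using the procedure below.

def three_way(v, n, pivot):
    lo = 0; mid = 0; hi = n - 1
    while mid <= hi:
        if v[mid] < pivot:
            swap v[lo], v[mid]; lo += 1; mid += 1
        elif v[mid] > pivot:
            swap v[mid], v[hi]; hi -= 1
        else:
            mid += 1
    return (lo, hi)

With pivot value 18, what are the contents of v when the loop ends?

[14, 4, 17, 11, 7, 9, 16, 15, 13, 6, 5, 18, 19]

pivot = 18; lo=0, mid=0, hi=12
v[mid]=14<18: swap v[0],v[0]; lo=1,mid=1 → [14, 4, 17, 11, 18, 7, 9, 16, 15, 13, 19, 5, 6]
v[mid]=4<18: swap v[1],v[1]; lo=2,mid=2 → [14, 4, 17, 11, 18, 7, 9, 16, 15, 13, 19, 5, 6]
v[mid]=17<18: swap v[2],v[2]; lo=3,mid=3 → [14, 4, 17, 11, 18, 7, 9, 16, 15, 13, 19, 5, 6]
v[mid]=11<18: swap v[3],v[3]; lo=4,mid=4 → [14, 4, 17, 11, 18, 7, 9, 16, 15, 13, 19, 5, 6]
v[mid]=18=18: mid=5
v[mid]=7<18: swap v[4],v[5]; lo=5,mid=6 → [14, 4, 17, 11, 7, 18, 9, 16, 15, 13, 19, 5, 6]
v[mid]=9<18: swap v[5],v[6]; lo=6,mid=7 → [14, 4, 17, 11, 7, 9, 18, 16, 15, 13, 19, 5, 6]
v[mid]=16<18: swap v[6],v[7]; lo=7,mid=8 → [14, 4, 17, 11, 7, 9, 16, 18, 15, 13, 19, 5, 6]
v[mid]=15<18: swap v[7],v[8]; lo=8,mid=9 → [14, 4, 17, 11, 7, 9, 16, 15, 18, 13, 19, 5, 6]
v[mid]=13<18: swap v[8],v[9]; lo=9,mid=10 → [14, 4, 17, 11, 7, 9, 16, 15, 13, 18, 19, 5, 6]
v[mid]=19>18: swap v[10],v[12]; hi=11 → [14, 4, 17, 11, 7, 9, 16, 15, 13, 18, 6, 5, 19]
v[mid]=6<18: swap v[9],v[10]; lo=10,mid=11 → [14, 4, 17, 11, 7, 9, 16, 15, 13, 6, 18, 5, 19]
v[mid]=5<18: swap v[10],v[11]; lo=11,mid=12 → [14, 4, 17, 11, 7, 9, 16, 15, 13, 6, 5, 18, 19]
end: lo=11, hi=11; v = [14, 4, 17, 11, 7, 9, 16, 15, 13, 6, 5, 18, 19]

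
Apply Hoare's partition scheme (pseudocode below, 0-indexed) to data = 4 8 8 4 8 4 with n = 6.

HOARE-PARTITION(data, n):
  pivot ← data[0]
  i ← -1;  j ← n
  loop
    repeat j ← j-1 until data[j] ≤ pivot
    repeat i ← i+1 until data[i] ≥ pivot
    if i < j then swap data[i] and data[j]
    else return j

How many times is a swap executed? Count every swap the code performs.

2

pivot=4
j stops at 5 (4), i stops at 0 (4); swap ⇒ 4 8 8 4 8 4
j stops at 3 (4), i stops at 1 (8); swap ⇒ 4 4 8 8 8 4
j stops at 1, i stops at 2; i≥j ⇒ return 1. data=4 4 8 8 8 4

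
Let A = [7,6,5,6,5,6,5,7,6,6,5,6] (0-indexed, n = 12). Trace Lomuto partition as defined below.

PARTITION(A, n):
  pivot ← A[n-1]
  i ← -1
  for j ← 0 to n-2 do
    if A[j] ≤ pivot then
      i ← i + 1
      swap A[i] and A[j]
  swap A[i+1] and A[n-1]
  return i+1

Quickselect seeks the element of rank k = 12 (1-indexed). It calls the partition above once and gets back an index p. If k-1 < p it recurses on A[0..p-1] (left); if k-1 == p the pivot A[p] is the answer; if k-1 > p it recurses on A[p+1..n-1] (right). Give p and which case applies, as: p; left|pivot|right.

9; right

pivot = A[11] = 6; i = -1
j=0: A[0]=7 > 6 → no swap
j=1: A[1]=6 ≤ 6 → i=0, swap A[0],A[1] → [6,7,5,6,5,6,5,7,6,6,5,6]
j=2: A[2]=5 ≤ 6 → i=1, swap A[1],A[2] → [6,5,7,6,5,6,5,7,6,6,5,6]
j=3: A[3]=6 ≤ 6 → i=2, swap A[2],A[3] → [6,5,6,7,5,6,5,7,6,6,5,6]
j=4: A[4]=5 ≤ 6 → i=3, swap A[3],A[4] → [6,5,6,5,7,6,5,7,6,6,5,6]
j=5: A[5]=6 ≤ 6 → i=4, swap A[4],A[5] → [6,5,6,5,6,7,5,7,6,6,5,6]
j=6: A[6]=5 ≤ 6 → i=5, swap A[5],A[6] → [6,5,6,5,6,5,7,7,6,6,5,6]
j=7: A[7]=7 > 6 → no swap
j=8: A[8]=6 ≤ 6 → i=6, swap A[6],A[8] → [6,5,6,5,6,5,6,7,7,6,5,6]
j=9: A[9]=6 ≤ 6 → i=7, swap A[7],A[9] → [6,5,6,5,6,5,6,6,7,7,5,6]
j=10: A[10]=5 ≤ 6 → i=8, swap A[8],A[10] → [6,5,6,5,6,5,6,6,5,7,7,6]
final swap A[9],A[11] → [6,5,6,5,6,5,6,6,5,6,7,7]; return 9
p = 9; k-1 = 11 > 9 ⇒ right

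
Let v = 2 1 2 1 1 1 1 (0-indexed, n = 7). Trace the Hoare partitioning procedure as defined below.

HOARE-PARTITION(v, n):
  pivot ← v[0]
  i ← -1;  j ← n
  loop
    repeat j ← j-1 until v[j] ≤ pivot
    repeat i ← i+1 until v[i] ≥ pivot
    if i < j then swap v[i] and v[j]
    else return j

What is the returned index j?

pivot = v[0] = 2; i = -1, j = 7
j→6 (v[6]=1≤2), i→0 (v[0]=2≥2); i<j, swap → 1 1 2 1 1 1 2
j→5 (v[5]=1≤2), i→2 (v[2]=2≥2); i<j, swap → 1 1 1 1 1 2 2
j→4, i→5; i≥j, return j=4. v = 1 1 1 1 1 2 2

4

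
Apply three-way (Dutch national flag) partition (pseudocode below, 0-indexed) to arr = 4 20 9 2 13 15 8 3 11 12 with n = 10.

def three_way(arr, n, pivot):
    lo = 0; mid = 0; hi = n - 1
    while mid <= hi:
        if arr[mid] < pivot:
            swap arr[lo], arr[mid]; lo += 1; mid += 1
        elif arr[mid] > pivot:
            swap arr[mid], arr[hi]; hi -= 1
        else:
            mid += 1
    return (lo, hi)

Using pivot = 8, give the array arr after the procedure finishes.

pivot = 8; lo=0, mid=0, hi=9
arr[mid]=4<8: swap arr[0],arr[0]; lo=1,mid=1 → 4 20 9 2 13 15 8 3 11 12
arr[mid]=20>8: swap arr[1],arr[9]; hi=8 → 4 12 9 2 13 15 8 3 11 20
arr[mid]=12>8: swap arr[1],arr[8]; hi=7 → 4 11 9 2 13 15 8 3 12 20
arr[mid]=11>8: swap arr[1],arr[7]; hi=6 → 4 3 9 2 13 15 8 11 12 20
arr[mid]=3<8: swap arr[1],arr[1]; lo=2,mid=2 → 4 3 9 2 13 15 8 11 12 20
arr[mid]=9>8: swap arr[2],arr[6]; hi=5 → 4 3 8 2 13 15 9 11 12 20
arr[mid]=8=8: mid=3
arr[mid]=2<8: swap arr[2],arr[3]; lo=3,mid=4 → 4 3 2 8 13 15 9 11 12 20
arr[mid]=13>8: swap arr[4],arr[5]; hi=4 → 4 3 2 8 15 13 9 11 12 20
arr[mid]=15>8: swap arr[4],arr[4]; hi=3 → 4 3 2 8 15 13 9 11 12 20
end: lo=3, hi=3; arr = 4 3 2 8 15 13 9 11 12 20

4 3 2 8 15 13 9 11 12 20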